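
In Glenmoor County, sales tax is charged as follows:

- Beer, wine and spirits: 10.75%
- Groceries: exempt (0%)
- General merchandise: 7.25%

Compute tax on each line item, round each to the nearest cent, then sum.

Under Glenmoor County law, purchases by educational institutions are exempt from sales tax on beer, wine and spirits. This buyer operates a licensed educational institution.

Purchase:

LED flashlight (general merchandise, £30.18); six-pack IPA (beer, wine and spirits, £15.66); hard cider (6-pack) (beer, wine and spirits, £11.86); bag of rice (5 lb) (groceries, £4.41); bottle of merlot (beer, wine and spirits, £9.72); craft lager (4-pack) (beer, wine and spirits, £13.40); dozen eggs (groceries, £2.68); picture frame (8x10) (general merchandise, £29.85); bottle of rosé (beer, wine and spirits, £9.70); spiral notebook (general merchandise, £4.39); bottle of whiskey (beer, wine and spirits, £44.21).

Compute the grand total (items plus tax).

LED flashlight £30.18: general merchandise → 7.25% → £2.19
Six-pack IPA £15.66: beer, wine and spirits, buyer-exempt → 0% → £0.00
Hard cider (6-pack) £11.86: beer, wine and spirits, buyer-exempt → 0% → £0.00
Bag of rice (5 lb) £4.41: groceries → 0% → £0.00
Bottle of merlot £9.72: beer, wine and spirits, buyer-exempt → 0% → £0.00
Craft lager (4-pack) £13.40: beer, wine and spirits, buyer-exempt → 0% → £0.00
Dozen eggs £2.68: groceries → 0% → £0.00
Picture frame (8x10) £29.85: general merchandise → 7.25% → £2.16
Bottle of rosé £9.70: beer, wine and spirits, buyer-exempt → 0% → £0.00
Spiral notebook £4.39: general merchandise → 7.25% → £0.32
Bottle of whiskey £44.21: beer, wine and spirits, buyer-exempt → 0% → £0.00
Subtotal = £176.06; tax = £4.67; total due = £180.73

£180.73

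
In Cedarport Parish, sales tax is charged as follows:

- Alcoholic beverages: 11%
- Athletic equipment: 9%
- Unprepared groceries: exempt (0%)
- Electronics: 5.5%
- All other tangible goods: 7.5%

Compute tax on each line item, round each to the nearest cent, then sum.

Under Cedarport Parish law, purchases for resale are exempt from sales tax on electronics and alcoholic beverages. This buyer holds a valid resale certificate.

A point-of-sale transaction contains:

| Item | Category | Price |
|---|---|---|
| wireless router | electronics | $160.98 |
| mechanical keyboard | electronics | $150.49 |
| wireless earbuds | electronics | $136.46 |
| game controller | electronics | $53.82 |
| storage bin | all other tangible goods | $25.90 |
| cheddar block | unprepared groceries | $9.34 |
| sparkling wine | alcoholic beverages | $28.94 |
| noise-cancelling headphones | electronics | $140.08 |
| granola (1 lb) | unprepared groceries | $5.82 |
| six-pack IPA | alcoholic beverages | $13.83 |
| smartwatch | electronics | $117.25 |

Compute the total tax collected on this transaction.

Wireless router $160.98: electronics, buyer-exempt → 0% → $0.00
Mechanical keyboard $150.49: electronics, buyer-exempt → 0% → $0.00
Wireless earbuds $136.46: electronics, buyer-exempt → 0% → $0.00
Game controller $53.82: electronics, buyer-exempt → 0% → $0.00
Storage bin $25.90: all other tangible goods → 7.5% → $1.94
Cheddar block $9.34: unprepared groceries → 0% → $0.00
Sparkling wine $28.94: alcoholic beverages, buyer-exempt → 0% → $0.00
Noise-cancelling headphones $140.08: electronics, buyer-exempt → 0% → $0.00
Granola (1 lb) $5.82: unprepared groceries → 0% → $0.00
Six-pack IPA $13.83: alcoholic beverages, buyer-exempt → 0% → $0.00
Smartwatch $117.25: electronics, buyer-exempt → 0% → $0.00
Total tax = $1.94

$1.94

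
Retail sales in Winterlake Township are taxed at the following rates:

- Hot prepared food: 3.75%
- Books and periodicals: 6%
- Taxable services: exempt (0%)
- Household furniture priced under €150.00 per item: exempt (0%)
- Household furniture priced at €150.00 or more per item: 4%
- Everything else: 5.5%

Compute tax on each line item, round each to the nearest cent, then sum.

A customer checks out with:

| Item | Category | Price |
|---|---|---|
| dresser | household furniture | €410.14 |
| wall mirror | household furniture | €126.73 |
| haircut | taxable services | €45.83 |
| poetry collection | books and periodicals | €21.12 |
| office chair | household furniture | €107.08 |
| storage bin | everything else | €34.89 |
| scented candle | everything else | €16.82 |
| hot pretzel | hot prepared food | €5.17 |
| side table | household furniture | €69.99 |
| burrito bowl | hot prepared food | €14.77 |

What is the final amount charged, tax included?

Dresser €410.14: household furniture, €150.00 or more → 4% → €16.41
Wall mirror €126.73: household furniture, under €150.00 → 0% → €0.00
Haircut €45.83: taxable services → 0% → €0.00
Poetry collection €21.12: books and periodicals → 6% → €1.27
Office chair €107.08: household furniture, under €150.00 → 0% → €0.00
Storage bin €34.89: everything else → 5.5% → €1.92
Scented candle €16.82: everything else → 5.5% → €0.93
Hot pretzel €5.17: hot prepared food → 3.75% → €0.19
Side table €69.99: household furniture, under €150.00 → 0% → €0.00
Burrito bowl €14.77: hot prepared food → 3.75% → €0.55
Subtotal = €852.54; tax = €21.27; total due = €873.81

€873.81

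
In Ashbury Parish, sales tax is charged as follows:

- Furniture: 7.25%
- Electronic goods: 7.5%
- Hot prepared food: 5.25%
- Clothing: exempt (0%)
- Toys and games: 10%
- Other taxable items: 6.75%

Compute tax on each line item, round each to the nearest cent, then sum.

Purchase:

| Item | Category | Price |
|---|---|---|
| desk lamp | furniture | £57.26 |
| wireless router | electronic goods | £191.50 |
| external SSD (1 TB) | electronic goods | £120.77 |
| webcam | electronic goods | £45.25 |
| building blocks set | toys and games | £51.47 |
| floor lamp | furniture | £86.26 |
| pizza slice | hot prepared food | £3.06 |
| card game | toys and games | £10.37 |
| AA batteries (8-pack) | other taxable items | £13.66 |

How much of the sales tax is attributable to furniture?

Desk lamp £57.26: furniture → 7.25% → £4.15
Floor lamp £86.26: furniture → 7.25% → £6.25
Tax on furniture = £4.15 + £6.25 = £10.40

£10.40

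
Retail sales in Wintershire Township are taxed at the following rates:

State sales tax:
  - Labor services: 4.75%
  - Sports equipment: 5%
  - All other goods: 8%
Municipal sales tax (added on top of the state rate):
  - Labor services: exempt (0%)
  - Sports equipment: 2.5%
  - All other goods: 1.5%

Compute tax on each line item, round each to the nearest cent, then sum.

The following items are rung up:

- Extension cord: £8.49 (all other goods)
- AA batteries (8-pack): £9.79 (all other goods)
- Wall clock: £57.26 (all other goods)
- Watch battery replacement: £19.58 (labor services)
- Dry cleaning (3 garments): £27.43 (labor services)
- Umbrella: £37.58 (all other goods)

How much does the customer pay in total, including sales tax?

£173.11

Extension cord £8.49: all other goods → 8% + 1.5% municipal = 9.5% → £0.81
AA batteries (8-pack) £9.79: all other goods → 8% + 1.5% municipal = 9.5% → £0.93
Wall clock £57.26: all other goods → 8% + 1.5% municipal = 9.5% → £5.44
Watch battery replacement £19.58: labor services → 4.75% + 0% municipal = 4.75% → £0.93
Dry cleaning (3 garments) £27.43: labor services → 4.75% + 0% municipal = 4.75% → £1.30
Umbrella £37.58: all other goods → 8% + 1.5% municipal = 9.5% → £3.57
Subtotal = £160.13; tax = £12.98; total due = £173.11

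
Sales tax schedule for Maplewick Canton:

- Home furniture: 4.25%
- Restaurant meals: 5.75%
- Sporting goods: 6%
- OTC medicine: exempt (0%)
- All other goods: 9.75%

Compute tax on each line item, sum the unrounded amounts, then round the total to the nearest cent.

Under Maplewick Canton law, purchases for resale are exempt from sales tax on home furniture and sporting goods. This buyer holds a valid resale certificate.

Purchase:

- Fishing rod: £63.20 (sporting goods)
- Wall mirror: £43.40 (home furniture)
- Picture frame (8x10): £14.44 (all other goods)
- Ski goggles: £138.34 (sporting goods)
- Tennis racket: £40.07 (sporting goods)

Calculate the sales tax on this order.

Fishing rod £63.20: sporting goods, buyer-exempt → 0% → £0.00
Wall mirror £43.40: home furniture, buyer-exempt → 0% → £0.00
Picture frame (8x10) £14.44: all other goods → 9.75% → £1.4079
Ski goggles £138.34: sporting goods, buyer-exempt → 0% → £0.00
Tennis racket £40.07: sporting goods, buyer-exempt → 0% → £0.00
Unrounded tax sum = £1.4079 → £1.41

£1.41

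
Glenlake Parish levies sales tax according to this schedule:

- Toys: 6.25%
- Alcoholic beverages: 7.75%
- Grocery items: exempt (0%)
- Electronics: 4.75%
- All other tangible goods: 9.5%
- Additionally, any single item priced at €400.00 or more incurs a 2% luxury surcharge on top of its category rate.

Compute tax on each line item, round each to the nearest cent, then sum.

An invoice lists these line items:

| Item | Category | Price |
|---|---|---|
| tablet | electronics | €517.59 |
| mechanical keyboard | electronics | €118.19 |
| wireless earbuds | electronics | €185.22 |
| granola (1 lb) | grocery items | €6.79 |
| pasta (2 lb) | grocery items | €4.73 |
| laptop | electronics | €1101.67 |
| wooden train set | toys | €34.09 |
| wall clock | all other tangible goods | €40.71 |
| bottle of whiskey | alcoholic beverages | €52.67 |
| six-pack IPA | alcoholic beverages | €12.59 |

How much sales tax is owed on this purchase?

€134.77

Tablet €517.59: electronics → 4.75% + 2% surcharge = 6.75% → €34.94
Mechanical keyboard €118.19: electronics → 4.75% → €5.61
Wireless earbuds €185.22: electronics → 4.75% → €8.80
Granola (1 lb) €6.79: grocery items → 0% → €0.00
Pasta (2 lb) €4.73: grocery items → 0% → €0.00
Laptop €1101.67: electronics → 4.75% + 2% surcharge = 6.75% → €74.36
Wooden train set €34.09: toys → 6.25% → €2.13
Wall clock €40.71: all other tangible goods → 9.5% → €3.87
Bottle of whiskey €52.67: alcoholic beverages → 7.75% → €4.08
Six-pack IPA €12.59: alcoholic beverages → 7.75% → €0.98
Total tax = €34.94 + €5.61 + €8.80 + €74.36 + €2.13 + €3.87 + €4.08 + €0.98 = €134.77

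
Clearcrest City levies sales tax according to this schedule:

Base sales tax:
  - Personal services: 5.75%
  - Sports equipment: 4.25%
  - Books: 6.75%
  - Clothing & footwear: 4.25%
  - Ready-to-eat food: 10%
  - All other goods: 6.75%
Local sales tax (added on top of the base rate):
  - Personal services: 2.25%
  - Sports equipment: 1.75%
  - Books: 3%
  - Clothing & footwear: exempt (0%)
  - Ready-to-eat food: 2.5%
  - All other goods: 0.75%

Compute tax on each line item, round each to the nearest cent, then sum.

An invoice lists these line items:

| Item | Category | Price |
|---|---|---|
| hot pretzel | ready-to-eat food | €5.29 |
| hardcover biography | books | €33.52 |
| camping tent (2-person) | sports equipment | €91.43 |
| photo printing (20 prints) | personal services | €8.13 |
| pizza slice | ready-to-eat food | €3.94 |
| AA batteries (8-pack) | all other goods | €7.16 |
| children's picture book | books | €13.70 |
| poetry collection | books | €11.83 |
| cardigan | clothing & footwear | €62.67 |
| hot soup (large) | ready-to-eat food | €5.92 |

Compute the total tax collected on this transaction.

€16.99

Hot pretzel €5.29: ready-to-eat food → 10% + 2.5% local = 12.5% → €0.66
Hardcover biography €33.52: books → 6.75% + 3% local = 9.75% → €3.27
Camping tent (2-person) €91.43: sports equipment → 4.25% + 1.75% local = 6% → €5.49
Photo printing (20 prints) €8.13: personal services → 5.75% + 2.25% local = 8% → €0.65
Pizza slice €3.94: ready-to-eat food → 10% + 2.5% local = 12.5% → €0.49
AA batteries (8-pack) €7.16: all other goods → 6.75% + 0.75% local = 7.5% → €0.54
Children's picture book €13.70: books → 6.75% + 3% local = 9.75% → €1.34
Poetry collection €11.83: books → 6.75% + 3% local = 9.75% → €1.15
Cardigan €62.67: clothing & footwear → 4.25% + 0% local = 4.25% → €2.66
Hot soup (large) €5.92: ready-to-eat food → 10% + 2.5% local = 12.5% → €0.74
Total tax = €0.66 + €3.27 + €5.49 + €0.65 + €0.49 + €0.54 + €1.34 + €1.15 + €2.66 + €0.74 = €16.99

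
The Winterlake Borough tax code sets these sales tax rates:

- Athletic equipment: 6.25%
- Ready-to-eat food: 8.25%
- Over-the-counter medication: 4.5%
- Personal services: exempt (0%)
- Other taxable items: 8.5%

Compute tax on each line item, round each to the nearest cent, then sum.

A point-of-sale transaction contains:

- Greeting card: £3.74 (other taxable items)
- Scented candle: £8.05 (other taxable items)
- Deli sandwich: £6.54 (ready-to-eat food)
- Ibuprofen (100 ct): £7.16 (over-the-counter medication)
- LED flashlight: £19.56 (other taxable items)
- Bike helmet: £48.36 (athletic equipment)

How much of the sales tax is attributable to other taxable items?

£2.66

Greeting card £3.74: other taxable items → 8.5% → £0.32
Scented candle £8.05: other taxable items → 8.5% → £0.68
LED flashlight £19.56: other taxable items → 8.5% → £1.66
Tax on other taxable items = £0.32 + £0.68 + £1.66 = £2.66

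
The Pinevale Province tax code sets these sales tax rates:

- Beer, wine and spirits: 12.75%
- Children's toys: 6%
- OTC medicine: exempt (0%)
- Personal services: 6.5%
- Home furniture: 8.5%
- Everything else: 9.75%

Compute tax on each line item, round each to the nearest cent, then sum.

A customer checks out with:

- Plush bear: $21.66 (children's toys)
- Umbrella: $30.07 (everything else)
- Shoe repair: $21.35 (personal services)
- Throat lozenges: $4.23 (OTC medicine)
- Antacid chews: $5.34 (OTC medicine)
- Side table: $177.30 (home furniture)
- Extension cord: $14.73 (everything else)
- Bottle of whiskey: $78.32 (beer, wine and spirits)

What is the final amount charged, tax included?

Plush bear $21.66: children's toys → 6% → $1.30
Umbrella $30.07: everything else → 9.75% → $2.93
Shoe repair $21.35: personal services → 6.5% → $1.39
Throat lozenges $4.23: OTC medicine → 0% → $0.00
Antacid chews $5.34: OTC medicine → 0% → $0.00
Side table $177.30: home furniture → 8.5% → $15.07
Extension cord $14.73: everything else → 9.75% → $1.44
Bottle of whiskey $78.32: beer, wine and spirits → 12.75% → $9.99
Subtotal = $353.00; tax = $32.12; total due = $385.12

$385.12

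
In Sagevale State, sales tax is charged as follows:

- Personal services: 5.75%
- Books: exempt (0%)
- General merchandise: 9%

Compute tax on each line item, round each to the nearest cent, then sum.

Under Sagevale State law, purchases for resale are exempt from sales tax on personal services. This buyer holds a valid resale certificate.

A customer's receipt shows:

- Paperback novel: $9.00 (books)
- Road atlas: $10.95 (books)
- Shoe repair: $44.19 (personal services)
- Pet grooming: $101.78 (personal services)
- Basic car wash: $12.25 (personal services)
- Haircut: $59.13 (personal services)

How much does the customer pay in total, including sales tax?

Paperback novel $9.00: books → 0% → $0.00
Road atlas $10.95: books → 0% → $0.00
Shoe repair $44.19: personal services, buyer-exempt → 0% → $0.00
Pet grooming $101.78: personal services, buyer-exempt → 0% → $0.00
Basic car wash $12.25: personal services, buyer-exempt → 0% → $0.00
Haircut $59.13: personal services, buyer-exempt → 0% → $0.00
Subtotal = $237.30; tax = $0.00; total due = $237.30

$237.30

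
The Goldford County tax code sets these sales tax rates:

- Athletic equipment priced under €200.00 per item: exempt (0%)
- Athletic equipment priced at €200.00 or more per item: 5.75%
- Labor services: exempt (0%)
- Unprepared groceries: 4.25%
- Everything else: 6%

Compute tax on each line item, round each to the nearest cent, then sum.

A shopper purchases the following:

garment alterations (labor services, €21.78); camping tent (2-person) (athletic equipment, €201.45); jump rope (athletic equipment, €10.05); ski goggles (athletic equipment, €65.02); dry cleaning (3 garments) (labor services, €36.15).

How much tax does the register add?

€11.58

Garment alterations €21.78: labor services → 0% → €0.00
Camping tent (2-person) €201.45: athletic equipment, €200.00 or more → 5.75% → €11.58
Jump rope €10.05: athletic equipment, under €200.00 → 0% → €0.00
Ski goggles €65.02: athletic equipment, under €200.00 → 0% → €0.00
Dry cleaning (3 garments) €36.15: labor services → 0% → €0.00
Total tax = €11.58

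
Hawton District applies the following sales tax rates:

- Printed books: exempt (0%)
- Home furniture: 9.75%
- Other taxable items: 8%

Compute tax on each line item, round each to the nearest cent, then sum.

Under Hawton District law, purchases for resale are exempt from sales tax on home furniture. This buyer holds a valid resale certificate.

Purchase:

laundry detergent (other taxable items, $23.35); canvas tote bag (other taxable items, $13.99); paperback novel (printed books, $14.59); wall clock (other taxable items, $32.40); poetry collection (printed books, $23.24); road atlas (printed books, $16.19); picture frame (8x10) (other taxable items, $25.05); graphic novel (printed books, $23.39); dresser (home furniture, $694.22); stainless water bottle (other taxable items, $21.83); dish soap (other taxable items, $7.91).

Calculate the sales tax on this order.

$9.96

Laundry detergent $23.35: other taxable items → 8% → $1.87
Canvas tote bag $13.99: other taxable items → 8% → $1.12
Paperback novel $14.59: printed books → 0% → $0.00
Wall clock $32.40: other taxable items → 8% → $2.59
Poetry collection $23.24: printed books → 0% → $0.00
Road atlas $16.19: printed books → 0% → $0.00
Picture frame (8x10) $25.05: other taxable items → 8% → $2.00
Graphic novel $23.39: printed books → 0% → $0.00
Dresser $694.22: home furniture, buyer-exempt → 0% → $0.00
Stainless water bottle $21.83: other taxable items → 8% → $1.75
Dish soap $7.91: other taxable items → 8% → $0.63
Total tax = $1.87 + $1.12 + $2.59 + $2.00 + $1.75 + $0.63 = $9.96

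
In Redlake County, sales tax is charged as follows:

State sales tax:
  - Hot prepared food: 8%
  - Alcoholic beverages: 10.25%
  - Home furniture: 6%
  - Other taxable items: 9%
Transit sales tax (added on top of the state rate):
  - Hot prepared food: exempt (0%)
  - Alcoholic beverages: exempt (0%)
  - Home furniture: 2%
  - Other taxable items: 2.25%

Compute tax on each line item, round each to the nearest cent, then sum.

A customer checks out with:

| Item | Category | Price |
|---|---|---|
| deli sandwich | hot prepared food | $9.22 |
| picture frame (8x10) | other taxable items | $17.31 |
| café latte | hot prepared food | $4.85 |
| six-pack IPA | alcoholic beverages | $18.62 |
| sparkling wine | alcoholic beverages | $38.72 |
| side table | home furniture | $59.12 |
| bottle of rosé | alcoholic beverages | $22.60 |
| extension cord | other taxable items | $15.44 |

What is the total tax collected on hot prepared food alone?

Deli sandwich $9.22: hot prepared food → 8% + 0% transit = 8% → $0.74
Café latte $4.85: hot prepared food → 8% + 0% transit = 8% → $0.39
Tax on hot prepared food = $0.74 + $0.39 = $1.13

$1.13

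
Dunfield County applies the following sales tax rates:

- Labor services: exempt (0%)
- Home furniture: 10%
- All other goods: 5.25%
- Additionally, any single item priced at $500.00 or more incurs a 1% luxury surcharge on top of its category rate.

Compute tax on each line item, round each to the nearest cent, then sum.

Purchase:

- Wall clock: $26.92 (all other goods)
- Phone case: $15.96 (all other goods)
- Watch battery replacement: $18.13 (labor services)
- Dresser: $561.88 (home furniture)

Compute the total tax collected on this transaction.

Wall clock $26.92: all other goods → 5.25% → $1.41
Phone case $15.96: all other goods → 5.25% → $0.84
Watch battery replacement $18.13: labor services → 0% → $0.00
Dresser $561.88: home furniture → 10% + 1% surcharge = 11% → $61.81
Total tax = $1.41 + $0.84 + $61.81 = $64.06

$64.06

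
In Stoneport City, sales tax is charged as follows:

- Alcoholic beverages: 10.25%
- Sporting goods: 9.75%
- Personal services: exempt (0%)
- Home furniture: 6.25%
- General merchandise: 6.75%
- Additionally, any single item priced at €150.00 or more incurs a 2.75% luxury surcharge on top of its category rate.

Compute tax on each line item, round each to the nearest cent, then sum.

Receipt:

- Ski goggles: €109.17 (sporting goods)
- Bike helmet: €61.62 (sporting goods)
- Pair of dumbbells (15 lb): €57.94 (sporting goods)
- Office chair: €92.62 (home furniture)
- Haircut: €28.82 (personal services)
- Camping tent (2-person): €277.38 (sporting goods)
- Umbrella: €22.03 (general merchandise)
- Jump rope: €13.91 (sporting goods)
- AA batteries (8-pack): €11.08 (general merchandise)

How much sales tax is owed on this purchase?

€66.36

Ski goggles €109.17: sporting goods → 9.75% → €10.64
Bike helmet €61.62: sporting goods → 9.75% → €6.01
Pair of dumbbells (15 lb) €57.94: sporting goods → 9.75% → €5.65
Office chair €92.62: home furniture → 6.25% → €5.79
Haircut €28.82: personal services → 0% → €0.00
Camping tent (2-person) €277.38: sporting goods → 9.75% + 2.75% surcharge = 12.5% → €34.67
Umbrella €22.03: general merchandise → 6.75% → €1.49
Jump rope €13.91: sporting goods → 9.75% → €1.36
AA batteries (8-pack) €11.08: general merchandise → 6.75% → €0.75
Total tax = €10.64 + €6.01 + €5.65 + €5.79 + €34.67 + €1.49 + €1.36 + €0.75 = €66.36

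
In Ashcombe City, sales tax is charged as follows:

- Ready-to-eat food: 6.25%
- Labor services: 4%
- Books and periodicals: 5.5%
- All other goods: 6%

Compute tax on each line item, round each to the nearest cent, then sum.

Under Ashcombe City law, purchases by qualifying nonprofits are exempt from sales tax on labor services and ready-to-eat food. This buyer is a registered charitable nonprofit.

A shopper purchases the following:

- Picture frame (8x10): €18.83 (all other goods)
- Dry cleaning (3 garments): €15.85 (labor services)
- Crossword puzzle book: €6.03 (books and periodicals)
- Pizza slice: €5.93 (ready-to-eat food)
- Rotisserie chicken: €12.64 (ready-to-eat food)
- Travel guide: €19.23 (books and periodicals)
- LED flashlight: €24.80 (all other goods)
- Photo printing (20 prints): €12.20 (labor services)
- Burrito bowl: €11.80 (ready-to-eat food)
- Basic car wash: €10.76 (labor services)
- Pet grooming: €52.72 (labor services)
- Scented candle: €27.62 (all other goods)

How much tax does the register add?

Picture frame (8x10) €18.83: all other goods → 6% → €1.13
Dry cleaning (3 garments) €15.85: labor services, buyer-exempt → 0% → €0.00
Crossword puzzle book €6.03: books and periodicals → 5.5% → €0.33
Pizza slice €5.93: ready-to-eat food, buyer-exempt → 0% → €0.00
Rotisserie chicken €12.64: ready-to-eat food, buyer-exempt → 0% → €0.00
Travel guide €19.23: books and periodicals → 5.5% → €1.06
LED flashlight €24.80: all other goods → 6% → €1.49
Photo printing (20 prints) €12.20: labor services, buyer-exempt → 0% → €0.00
Burrito bowl €11.80: ready-to-eat food, buyer-exempt → 0% → €0.00
Basic car wash €10.76: labor services, buyer-exempt → 0% → €0.00
Pet grooming €52.72: labor services, buyer-exempt → 0% → €0.00
Scented candle €27.62: all other goods → 6% → €1.66
Total tax = €1.13 + €0.33 + €1.06 + €1.49 + €1.66 = €5.67

€5.67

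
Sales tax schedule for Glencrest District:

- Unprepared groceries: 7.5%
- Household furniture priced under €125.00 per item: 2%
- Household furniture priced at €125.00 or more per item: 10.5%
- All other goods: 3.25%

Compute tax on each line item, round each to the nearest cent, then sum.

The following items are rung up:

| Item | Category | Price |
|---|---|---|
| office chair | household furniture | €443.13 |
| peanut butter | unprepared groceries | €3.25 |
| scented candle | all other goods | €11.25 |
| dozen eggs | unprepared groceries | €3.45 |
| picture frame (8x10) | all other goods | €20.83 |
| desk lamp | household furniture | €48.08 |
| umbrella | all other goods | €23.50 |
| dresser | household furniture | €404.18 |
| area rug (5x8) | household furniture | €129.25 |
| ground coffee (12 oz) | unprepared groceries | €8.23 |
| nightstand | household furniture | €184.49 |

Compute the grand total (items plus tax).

Office chair €443.13: household furniture, €125.00 or more → 10.5% → €46.53
Peanut butter €3.25: unprepared groceries → 7.5% → €0.24
Scented candle €11.25: all other goods → 3.25% → €0.37
Dozen eggs €3.45: unprepared groceries → 7.5% → €0.26
Picture frame (8x10) €20.83: all other goods → 3.25% → €0.68
Desk lamp €48.08: household furniture, under €125.00 → 2% → €0.96
Umbrella €23.50: all other goods → 3.25% → €0.76
Dresser €404.18: household furniture, €125.00 or more → 10.5% → €42.44
Area rug (5x8) €129.25: household furniture, €125.00 or more → 10.5% → €13.57
Ground coffee (12 oz) €8.23: unprepared groceries → 7.5% → €0.62
Nightstand €184.49: household furniture, €125.00 or more → 10.5% → €19.37
Subtotal = €1279.64; tax = €125.80; total due = €1405.44

€1405.44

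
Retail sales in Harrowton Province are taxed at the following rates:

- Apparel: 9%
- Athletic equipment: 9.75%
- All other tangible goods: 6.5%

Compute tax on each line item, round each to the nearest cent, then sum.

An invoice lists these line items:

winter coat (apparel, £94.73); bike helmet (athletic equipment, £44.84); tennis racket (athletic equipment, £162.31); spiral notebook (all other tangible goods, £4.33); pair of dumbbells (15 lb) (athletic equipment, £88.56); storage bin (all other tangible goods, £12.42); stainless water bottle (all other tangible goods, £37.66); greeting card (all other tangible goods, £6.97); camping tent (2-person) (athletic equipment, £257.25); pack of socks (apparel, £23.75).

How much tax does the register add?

£68.57

Winter coat £94.73: apparel → 9% → £8.53
Bike helmet £44.84: athletic equipment → 9.75% → £4.37
Tennis racket £162.31: athletic equipment → 9.75% → £15.83
Spiral notebook £4.33: all other tangible goods → 6.5% → £0.28
Pair of dumbbells (15 lb) £88.56: athletic equipment → 9.75% → £8.63
Storage bin £12.42: all other tangible goods → 6.5% → £0.81
Stainless water bottle £37.66: all other tangible goods → 6.5% → £2.45
Greeting card £6.97: all other tangible goods → 6.5% → £0.45
Camping tent (2-person) £257.25: athletic equipment → 9.75% → £25.08
Pack of socks £23.75: apparel → 9% → £2.14
Total tax = £8.53 + £4.37 + £15.83 + £0.28 + £8.63 + £0.81 + £2.45 + £0.45 + £25.08 + £2.14 = £68.57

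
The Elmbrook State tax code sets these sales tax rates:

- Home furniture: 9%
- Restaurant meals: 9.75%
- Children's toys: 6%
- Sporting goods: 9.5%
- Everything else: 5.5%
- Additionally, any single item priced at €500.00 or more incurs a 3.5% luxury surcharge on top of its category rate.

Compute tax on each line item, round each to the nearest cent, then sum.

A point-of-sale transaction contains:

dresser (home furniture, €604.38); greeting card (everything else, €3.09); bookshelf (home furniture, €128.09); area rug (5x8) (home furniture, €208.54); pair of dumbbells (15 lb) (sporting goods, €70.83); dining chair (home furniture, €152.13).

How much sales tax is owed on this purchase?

Dresser €604.38: home furniture → 9% + 3.5% surcharge = 12.5% → €75.55
Greeting card €3.09: everything else → 5.5% → €0.17
Bookshelf €128.09: home furniture → 9% → €11.53
Area rug (5x8) €208.54: home furniture → 9% → €18.77
Pair of dumbbells (15 lb) €70.83: sporting goods → 9.5% → €6.73
Dining chair €152.13: home furniture → 9% → €13.69
Total tax = €75.55 + €0.17 + €11.53 + €18.77 + €6.73 + €13.69 = €126.44

€126.44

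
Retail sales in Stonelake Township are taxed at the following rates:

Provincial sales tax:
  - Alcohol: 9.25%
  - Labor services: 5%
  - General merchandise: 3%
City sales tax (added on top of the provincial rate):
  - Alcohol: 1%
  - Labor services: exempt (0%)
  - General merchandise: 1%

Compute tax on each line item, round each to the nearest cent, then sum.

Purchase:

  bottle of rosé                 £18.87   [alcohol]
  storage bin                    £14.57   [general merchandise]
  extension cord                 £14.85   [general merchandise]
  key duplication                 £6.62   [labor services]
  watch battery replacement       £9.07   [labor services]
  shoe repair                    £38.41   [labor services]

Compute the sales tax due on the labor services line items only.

Key duplication £6.62: labor services → 5% + 0% city = 5% → £0.33
Watch battery replacement £9.07: labor services → 5% + 0% city = 5% → £0.45
Shoe repair £38.41: labor services → 5% + 0% city = 5% → £1.92
Tax on labor services = £0.33 + £0.45 + £1.92 = £2.70

£2.70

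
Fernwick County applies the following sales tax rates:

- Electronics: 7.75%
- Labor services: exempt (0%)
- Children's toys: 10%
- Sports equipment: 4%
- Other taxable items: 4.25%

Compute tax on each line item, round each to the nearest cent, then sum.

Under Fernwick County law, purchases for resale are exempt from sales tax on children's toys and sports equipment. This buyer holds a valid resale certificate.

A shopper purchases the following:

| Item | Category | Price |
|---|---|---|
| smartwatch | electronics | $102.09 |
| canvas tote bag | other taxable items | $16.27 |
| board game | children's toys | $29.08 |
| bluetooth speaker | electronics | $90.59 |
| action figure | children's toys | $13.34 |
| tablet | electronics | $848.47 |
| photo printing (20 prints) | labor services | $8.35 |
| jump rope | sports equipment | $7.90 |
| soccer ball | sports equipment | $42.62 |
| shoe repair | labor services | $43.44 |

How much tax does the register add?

$81.38

Smartwatch $102.09: electronics → 7.75% → $7.91
Canvas tote bag $16.27: other taxable items → 4.25% → $0.69
Board game $29.08: children's toys, buyer-exempt → 0% → $0.00
Bluetooth speaker $90.59: electronics → 7.75% → $7.02
Action figure $13.34: children's toys, buyer-exempt → 0% → $0.00
Tablet $848.47: electronics → 7.75% → $65.76
Photo printing (20 prints) $8.35: labor services → 0% → $0.00
Jump rope $7.90: sports equipment, buyer-exempt → 0% → $0.00
Soccer ball $42.62: sports equipment, buyer-exempt → 0% → $0.00
Shoe repair $43.44: labor services → 0% → $0.00
Total tax = $7.91 + $0.69 + $7.02 + $65.76 = $81.38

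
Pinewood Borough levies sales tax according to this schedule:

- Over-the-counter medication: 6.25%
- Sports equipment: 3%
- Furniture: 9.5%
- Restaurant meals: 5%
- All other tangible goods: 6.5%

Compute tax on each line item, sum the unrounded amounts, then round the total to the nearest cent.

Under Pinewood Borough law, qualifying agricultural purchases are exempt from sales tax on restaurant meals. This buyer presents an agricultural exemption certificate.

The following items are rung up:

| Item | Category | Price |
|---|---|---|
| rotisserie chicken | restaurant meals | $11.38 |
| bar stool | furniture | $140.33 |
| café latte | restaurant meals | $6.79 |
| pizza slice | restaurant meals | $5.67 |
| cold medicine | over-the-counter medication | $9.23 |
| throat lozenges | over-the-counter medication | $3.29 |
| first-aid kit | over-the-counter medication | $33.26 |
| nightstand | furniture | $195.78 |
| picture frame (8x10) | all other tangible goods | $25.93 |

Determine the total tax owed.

Rotisserie chicken $11.38: restaurant meals, buyer-exempt → 0% → $0.00
Bar stool $140.33: furniture → 9.5% → $13.33135
Café latte $6.79: restaurant meals, buyer-exempt → 0% → $0.00
Pizza slice $5.67: restaurant meals, buyer-exempt → 0% → $0.00
Cold medicine $9.23: over-the-counter medication → 6.25% → $0.576875
Throat lozenges $3.29: over-the-counter medication → 6.25% → $0.205625
First-aid kit $33.26: over-the-counter medication → 6.25% → $2.07875
Nightstand $195.78: furniture → 9.5% → $18.5991
Picture frame (8x10) $25.93: all other tangible goods → 6.5% → $1.68545
Unrounded tax sum = $36.47715 → $36.48

$36.48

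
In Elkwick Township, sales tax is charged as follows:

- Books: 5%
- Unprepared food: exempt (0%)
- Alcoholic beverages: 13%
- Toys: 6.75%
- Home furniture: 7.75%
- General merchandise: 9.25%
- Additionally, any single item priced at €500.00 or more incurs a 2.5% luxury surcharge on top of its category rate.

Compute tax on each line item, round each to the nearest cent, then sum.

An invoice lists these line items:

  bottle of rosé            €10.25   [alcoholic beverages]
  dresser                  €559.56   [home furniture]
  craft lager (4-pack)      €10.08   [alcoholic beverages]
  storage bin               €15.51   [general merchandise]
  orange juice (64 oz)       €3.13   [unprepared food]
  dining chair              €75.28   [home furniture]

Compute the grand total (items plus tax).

Bottle of rosé €10.25: alcoholic beverages → 13% → €1.33
Dresser €559.56: home furniture → 7.75% + 2.5% surcharge = 10.25% → €57.35
Craft lager (4-pack) €10.08: alcoholic beverages → 13% → €1.31
Storage bin €15.51: general merchandise → 9.25% → €1.43
Orange juice (64 oz) €3.13: unprepared food → 0% → €0.00
Dining chair €75.28: home furniture → 7.75% → €5.83
Subtotal = €673.81; tax = €67.25; total due = €741.06

€741.06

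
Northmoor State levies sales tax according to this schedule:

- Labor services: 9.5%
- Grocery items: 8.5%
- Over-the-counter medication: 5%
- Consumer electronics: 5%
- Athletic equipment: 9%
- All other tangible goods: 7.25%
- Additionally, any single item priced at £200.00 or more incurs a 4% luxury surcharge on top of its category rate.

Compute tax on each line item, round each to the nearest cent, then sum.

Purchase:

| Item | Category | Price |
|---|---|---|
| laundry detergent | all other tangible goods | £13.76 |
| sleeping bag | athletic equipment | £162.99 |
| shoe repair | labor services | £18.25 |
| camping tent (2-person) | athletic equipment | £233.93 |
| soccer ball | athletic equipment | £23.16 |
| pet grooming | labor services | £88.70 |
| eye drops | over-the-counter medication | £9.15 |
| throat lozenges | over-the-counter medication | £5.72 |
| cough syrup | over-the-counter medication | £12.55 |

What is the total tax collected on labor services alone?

Shoe repair £18.25: labor services → 9.5% → £1.73
Pet grooming £88.70: labor services → 9.5% → £8.43
Tax on labor services = £1.73 + £8.43 = £10.16

£10.16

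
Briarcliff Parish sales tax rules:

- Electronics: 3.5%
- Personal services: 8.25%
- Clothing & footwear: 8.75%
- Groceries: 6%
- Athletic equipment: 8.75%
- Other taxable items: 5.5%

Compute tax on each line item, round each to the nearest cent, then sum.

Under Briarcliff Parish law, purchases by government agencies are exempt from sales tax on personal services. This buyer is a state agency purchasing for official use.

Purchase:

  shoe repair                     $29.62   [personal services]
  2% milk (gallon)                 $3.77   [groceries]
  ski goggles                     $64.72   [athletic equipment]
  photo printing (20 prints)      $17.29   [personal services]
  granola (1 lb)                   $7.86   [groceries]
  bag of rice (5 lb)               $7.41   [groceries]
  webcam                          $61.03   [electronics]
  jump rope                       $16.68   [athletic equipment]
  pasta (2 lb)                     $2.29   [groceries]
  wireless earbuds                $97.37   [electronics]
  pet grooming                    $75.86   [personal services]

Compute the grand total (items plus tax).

Shoe repair $29.62: personal services, buyer-exempt → 0% → $0.00
2% milk (gallon) $3.77: groceries → 6% → $0.23
Ski goggles $64.72: athletic equipment → 8.75% → $5.66
Photo printing (20 prints) $17.29: personal services, buyer-exempt → 0% → $0.00
Granola (1 lb) $7.86: groceries → 6% → $0.47
Bag of rice (5 lb) $7.41: groceries → 6% → $0.44
Webcam $61.03: electronics → 3.5% → $2.14
Jump rope $16.68: athletic equipment → 8.75% → $1.46
Pasta (2 lb) $2.29: groceries → 6% → $0.14
Wireless earbuds $97.37: electronics → 3.5% → $3.41
Pet grooming $75.86: personal services, buyer-exempt → 0% → $0.00
Subtotal = $383.90; tax = $13.95; total due = $397.85

$397.85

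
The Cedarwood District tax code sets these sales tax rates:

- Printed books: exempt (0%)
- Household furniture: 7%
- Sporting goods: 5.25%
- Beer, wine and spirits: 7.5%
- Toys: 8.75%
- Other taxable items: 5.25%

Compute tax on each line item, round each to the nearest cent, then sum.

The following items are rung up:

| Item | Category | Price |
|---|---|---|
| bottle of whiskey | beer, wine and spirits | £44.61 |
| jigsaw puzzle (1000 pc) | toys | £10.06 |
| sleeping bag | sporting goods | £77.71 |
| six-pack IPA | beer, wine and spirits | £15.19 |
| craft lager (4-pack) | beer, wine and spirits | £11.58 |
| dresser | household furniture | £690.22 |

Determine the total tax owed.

£58.64

Bottle of whiskey £44.61: beer, wine and spirits → 7.5% → £3.35
Jigsaw puzzle (1000 pc) £10.06: toys → 8.75% → £0.88
Sleeping bag £77.71: sporting goods → 5.25% → £4.08
Six-pack IPA £15.19: beer, wine and spirits → 7.5% → £1.14
Craft lager (4-pack) £11.58: beer, wine and spirits → 7.5% → £0.87
Dresser £690.22: household furniture → 7% → £48.32
Total tax = £3.35 + £0.88 + £4.08 + £1.14 + £0.87 + £48.32 = £58.64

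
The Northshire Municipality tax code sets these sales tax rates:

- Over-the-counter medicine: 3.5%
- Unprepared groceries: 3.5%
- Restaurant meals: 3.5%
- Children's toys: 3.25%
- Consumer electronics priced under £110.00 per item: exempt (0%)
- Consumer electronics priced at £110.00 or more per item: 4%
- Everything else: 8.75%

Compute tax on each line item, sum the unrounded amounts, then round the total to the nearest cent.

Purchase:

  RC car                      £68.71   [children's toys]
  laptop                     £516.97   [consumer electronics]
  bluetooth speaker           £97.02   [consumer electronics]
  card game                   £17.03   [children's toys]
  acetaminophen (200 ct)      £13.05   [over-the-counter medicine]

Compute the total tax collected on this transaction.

£23.92

RC car £68.71: children's toys → 3.25% → £2.233075
Laptop £516.97: consumer electronics, £110.00 or more → 4% → £20.6788
Bluetooth speaker £97.02: consumer electronics, under £110.00 → 0% → £0.00
Card game £17.03: children's toys → 3.25% → £0.553475
Acetaminophen (200 ct) £13.05: over-the-counter medicine → 3.5% → £0.45675
Unrounded tax sum = £23.9221 → £23.92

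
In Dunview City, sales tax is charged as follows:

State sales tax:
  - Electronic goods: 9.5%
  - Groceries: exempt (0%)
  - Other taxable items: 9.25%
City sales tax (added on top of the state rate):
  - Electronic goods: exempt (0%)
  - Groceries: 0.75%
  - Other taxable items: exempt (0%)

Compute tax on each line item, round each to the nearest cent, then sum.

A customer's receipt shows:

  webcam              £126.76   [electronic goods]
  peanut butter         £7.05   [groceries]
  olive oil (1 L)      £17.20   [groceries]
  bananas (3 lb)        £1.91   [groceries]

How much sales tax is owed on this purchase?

Webcam £126.76: electronic goods → 9.5% + 0% city = 9.5% → £12.04
Peanut butter £7.05: groceries → 0% + 0.75% city = 0.75% → £0.05
Olive oil (1 L) £17.20: groceries → 0% + 0.75% city = 0.75% → £0.13
Bananas (3 lb) £1.91: groceries → 0% + 0.75% city = 0.75% → £0.01
Total tax = £12.04 + £0.05 + £0.13 + £0.01 = £12.23

£12.23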